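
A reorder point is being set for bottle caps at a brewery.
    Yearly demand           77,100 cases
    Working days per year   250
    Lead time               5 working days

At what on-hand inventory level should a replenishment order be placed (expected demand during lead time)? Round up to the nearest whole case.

Daily demand d = 77,100 / 250 = 308.400 cases/day
Demand during lead time = 308.400 × 5 = 1,542.00
Reorder point = 1,542.00 → round up

1,542 cases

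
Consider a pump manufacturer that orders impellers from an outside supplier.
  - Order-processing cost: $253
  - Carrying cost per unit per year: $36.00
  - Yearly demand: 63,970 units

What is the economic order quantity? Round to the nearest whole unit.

2DS/H = 2·63,970·253/36 = 899,133.89
EOQ = √899,133.89 ≈ 948.23

948 units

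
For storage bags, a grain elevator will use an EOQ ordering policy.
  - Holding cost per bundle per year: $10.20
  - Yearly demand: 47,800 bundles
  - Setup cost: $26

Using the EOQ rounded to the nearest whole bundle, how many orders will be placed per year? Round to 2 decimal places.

96.76 orders per year

EOQ = √(2DS/H) = √(2 × 47,800 × 26 / 10.2)
    = √(243,686.27) ≈ 493.65 → Q = 494
N = D/Q = 47,800/494 ≈ 96.761 orders/yr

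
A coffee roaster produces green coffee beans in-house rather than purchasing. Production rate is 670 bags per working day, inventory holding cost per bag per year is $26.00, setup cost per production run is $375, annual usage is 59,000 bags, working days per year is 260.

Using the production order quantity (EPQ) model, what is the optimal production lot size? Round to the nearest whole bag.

d = 59,000/260 = 226.9231 bags/day;  effective holding cost H(1 − d/p) = 26·(1 − 226.9231/670) = 17.19403
Q* = √(2DS / H_eff) = √(2·59,000·375 / 17.19403) ≈ 1,604.23

1,604 bags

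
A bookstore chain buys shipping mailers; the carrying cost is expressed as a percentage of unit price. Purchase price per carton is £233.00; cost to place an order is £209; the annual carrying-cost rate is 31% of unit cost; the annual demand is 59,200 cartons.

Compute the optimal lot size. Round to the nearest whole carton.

H = i·C = 0.31 × £233 = £72.2300 per carton-year
Q* = √(2·D·S / H) = √(2·59,200·209 / 72.23) = √342,594.5 ≈ 585.32

585 cartons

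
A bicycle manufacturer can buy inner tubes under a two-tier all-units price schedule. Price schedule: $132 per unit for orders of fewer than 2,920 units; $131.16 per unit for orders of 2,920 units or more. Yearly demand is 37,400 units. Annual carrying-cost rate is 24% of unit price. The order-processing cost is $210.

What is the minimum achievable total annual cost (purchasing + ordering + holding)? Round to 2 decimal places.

H₁ = 24%×$132 = $31.6800;  H₂ = 24%×$131.16 = $31.4784
EOQ₁ = √(2×37,400×210/31.6800) = 704.15  (< 2,920, feasible at tier 1)
EOQ₂ = √(2×37,400×210/31.4784) = 706.41  (< 2,920 → use Q = 2,920 at tier-2 price)
TC(tier 1 (EOQ₁), Q≈704.2) = $4,959,107.61
TC(tier 2, Q≈2,920.0) = $4,954,032.19
Minimum at tier 2: $4,954,032.19

$4,954,032.19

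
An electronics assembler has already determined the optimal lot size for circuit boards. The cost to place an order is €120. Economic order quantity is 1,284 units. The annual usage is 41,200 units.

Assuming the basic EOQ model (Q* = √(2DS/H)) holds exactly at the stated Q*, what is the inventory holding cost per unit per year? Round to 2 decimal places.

€6.00

Since Q* = (2DS/H)^½, squaring gives Q*²·H = 2DS.
H = 2DS / Q² = 2 × 41,200 × 120 / 1,284² = 5.9976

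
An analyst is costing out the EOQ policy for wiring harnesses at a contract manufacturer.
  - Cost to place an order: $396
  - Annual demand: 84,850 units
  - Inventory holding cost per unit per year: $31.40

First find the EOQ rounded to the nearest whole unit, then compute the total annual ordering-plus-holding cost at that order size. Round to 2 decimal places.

2DS/H = 2·84,850·396/31.4 = 2,140,165.61
EOQ = √2,140,165.61 ≈ 1,462.93 → Q = 1,463 units
Orders/yr = 84,850/1,463 = 57.997; ordering cost = 57.997 × $396 = $22,966.92
Average inventory = 1,463/2 = 731.5; holding cost = 731.5 × $31.4 = $22,969.10
Total = $22,966.92 + $22,969.10 = $45,936.02

$45,936.02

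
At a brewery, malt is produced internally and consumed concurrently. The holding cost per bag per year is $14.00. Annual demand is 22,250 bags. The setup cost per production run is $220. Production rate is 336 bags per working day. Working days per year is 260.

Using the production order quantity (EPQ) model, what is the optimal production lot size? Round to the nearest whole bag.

d = 22,250/260 = 85.5769 bags/day;  effective holding cost H(1 − d/p) = 14·(1 − 85.5769/336) = 10.43429
Q* = √(2DS / H_eff) = √(2·22,250·220 / 10.43429) ≈ 968.63

969 bags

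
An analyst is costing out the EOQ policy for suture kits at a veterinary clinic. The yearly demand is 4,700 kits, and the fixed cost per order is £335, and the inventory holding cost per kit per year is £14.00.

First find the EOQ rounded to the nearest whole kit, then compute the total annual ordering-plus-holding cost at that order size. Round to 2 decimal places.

£6,639.73

Optimal lot size Q* = (2 × 4,700 × £335 / £14)^½ ≈ 474.27 → Q = 474 kits
Annual ordering cost = (D/Q)·S = (4,700/474) × 335 = £3,321.73
Annual holding cost  = (Q/2)·H = (474/2) × 14 = £3,318.00
Total = £3,321.73 + £3,318.00 = £6,639.73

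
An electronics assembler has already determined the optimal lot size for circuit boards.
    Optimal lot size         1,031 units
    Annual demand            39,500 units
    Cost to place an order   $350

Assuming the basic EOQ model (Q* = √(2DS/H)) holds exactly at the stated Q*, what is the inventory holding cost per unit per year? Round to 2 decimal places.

$26.01

From Q* = √(2DS/H) ⇒ Q*² = 2DS/H.
H = 2DS / Q² = 2 × 39,500 × 350 / 1,031² = 26.0122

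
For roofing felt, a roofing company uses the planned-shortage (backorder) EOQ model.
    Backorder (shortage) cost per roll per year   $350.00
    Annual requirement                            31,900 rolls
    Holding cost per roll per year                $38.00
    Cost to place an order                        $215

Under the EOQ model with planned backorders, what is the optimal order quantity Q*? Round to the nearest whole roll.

Q* = √(2DS/H) · √((H + b)/b)
   = √(2 × 31,900 × 215 / 38) · √((38 + 350) / 350)
   = 600.811 × 1.0529 ≈ 632.59

633 rolls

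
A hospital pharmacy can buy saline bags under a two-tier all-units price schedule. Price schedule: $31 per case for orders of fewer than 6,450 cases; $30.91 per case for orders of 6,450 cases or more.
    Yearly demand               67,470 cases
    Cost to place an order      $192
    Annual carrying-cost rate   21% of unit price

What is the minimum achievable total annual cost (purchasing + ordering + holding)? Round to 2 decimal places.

H₁ = 21%×$31 = $6.5100;  H₂ = 21%×$30.91 = $6.4911
EOQ₁ = √(2×67,470×192/6.5100) = 1,994.94  (< 6,450, feasible at tier 1)
EOQ₂ = √(2×67,470×192/6.4911) = 1,997.85  (< 6,450 → use Q = 6,450 at tier-2 price)
TC(tier 1 (EOQ₁), Q≈1,994.9) = $2,104,557.08
TC(tier 2, Q≈6,450.0) = $2,108,439.91
Minimum at tier 1 (EOQ₁): $2,104,557.08

$2,104,557.08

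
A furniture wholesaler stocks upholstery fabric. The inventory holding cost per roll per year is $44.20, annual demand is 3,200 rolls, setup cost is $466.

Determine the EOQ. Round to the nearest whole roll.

260 rolls

EOQ = √(2DS/H) = √(2 × 3,200 × 466 / 44.2)
    = √(67,475.11) ≈ 259.76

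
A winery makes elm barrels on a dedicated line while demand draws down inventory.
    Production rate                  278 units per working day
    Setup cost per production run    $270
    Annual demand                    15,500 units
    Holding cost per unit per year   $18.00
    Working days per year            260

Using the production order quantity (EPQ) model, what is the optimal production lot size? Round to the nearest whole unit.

769 units

Daily demand d = 15,500/260 = 59.615; p = 278; 1 − d/p = 0.78556
EPQ = √(2DS / (H(1 − d/p)))
    = √(2 × 15,500 × 270 / (18 × 0.78556)) ≈ 769.37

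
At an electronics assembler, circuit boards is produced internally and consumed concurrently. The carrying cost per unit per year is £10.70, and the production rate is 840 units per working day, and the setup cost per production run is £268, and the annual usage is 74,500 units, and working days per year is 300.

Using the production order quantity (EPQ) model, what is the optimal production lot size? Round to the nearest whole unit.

2,302 units

d = 74,500/300 = 248.3333 units/day;  effective holding cost H(1 − d/p) = 10.7·(1 − 248.3333/840) = 7.53671
Q* = √(2DS / H_eff) = √(2·74,500·268 / 7.53671) ≈ 2,301.81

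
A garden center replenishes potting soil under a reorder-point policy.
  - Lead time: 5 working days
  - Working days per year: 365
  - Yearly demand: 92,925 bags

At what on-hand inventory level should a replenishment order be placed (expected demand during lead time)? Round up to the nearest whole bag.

Daily demand d = 92,925 / 365 = 254.589 bags/day
Demand during lead time = 254.589 × 5 = 1,272.95
Reorder point = 1,272.95 → round up

1,273 bags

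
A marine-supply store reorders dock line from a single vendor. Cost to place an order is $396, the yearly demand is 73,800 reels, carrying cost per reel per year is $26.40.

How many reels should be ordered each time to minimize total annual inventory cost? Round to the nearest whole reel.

1,488 reels

EOQ = √(2DS/H) = √(2 × 73,800 × 396 / 26.4)
    = √(2,214,000.00) ≈ 1,487.95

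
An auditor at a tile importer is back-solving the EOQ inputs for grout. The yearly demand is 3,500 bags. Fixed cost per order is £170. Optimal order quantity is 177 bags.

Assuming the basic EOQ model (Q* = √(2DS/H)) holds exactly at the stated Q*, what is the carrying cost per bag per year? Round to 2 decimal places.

£37.98

EOQ relation: Q² = 2DS/H, so rearrange for the unknown.
H = 2DS / Q² = 2 × 3,500 × 170 / 177² = 37.9840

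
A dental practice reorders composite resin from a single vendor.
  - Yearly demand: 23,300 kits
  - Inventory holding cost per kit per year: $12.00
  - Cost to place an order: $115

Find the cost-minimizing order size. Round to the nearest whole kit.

668 kits

2DS/H = 2·23,300·115/12 = 446,583.33
EOQ = √446,583.33 ≈ 668.27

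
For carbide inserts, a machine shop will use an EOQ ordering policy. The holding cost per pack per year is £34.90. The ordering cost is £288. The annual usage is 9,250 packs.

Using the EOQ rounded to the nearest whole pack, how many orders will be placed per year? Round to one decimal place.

23.7 orders per year

2DS/H = 2·9,250·288/34.9 = 152,664.76
EOQ = √152,664.76 ≈ 390.72 → Q = 391
Orders per year = D/Q = 9,250 / 391 = 23.657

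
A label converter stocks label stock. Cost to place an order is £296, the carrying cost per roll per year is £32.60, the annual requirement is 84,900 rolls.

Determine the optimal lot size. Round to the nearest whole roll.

1,242 rolls

Optimal lot size Q* = (2 × 84,900 × £296 / £32.6)^½ ≈ 1,241.67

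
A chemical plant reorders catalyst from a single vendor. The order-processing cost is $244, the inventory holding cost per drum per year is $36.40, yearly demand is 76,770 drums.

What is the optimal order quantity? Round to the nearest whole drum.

2DS/H = 2·76,770·244/36.4 = 1,029,224.18
EOQ = √1,029,224.18 ≈ 1,014.51

1,015 drums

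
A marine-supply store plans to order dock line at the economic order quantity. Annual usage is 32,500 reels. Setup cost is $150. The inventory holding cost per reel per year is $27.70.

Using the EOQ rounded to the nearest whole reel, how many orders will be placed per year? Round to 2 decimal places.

54.81 orders per year

Optimal lot size Q* = (2 × 32,500 × $150 / $27.7)^½ ≈ 593.28 → Q = 593
Orders per year = D/Q = 32,500 / 593 = 54.806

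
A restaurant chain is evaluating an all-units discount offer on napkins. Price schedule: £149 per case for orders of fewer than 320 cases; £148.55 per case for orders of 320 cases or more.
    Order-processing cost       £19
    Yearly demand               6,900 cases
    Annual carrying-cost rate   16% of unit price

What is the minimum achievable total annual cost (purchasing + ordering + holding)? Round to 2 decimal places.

£1,029,207.57

H₁ = 16%×£149 = £23.8400;  H₂ = 16%×£148.55 = £23.7680
EOQ₁ = √(2×6,900×19/23.8400) = 104.87  (< 320, feasible at tier 1)
EOQ₂ = √(2×6,900×19/23.7680) = 105.03  (< 320 → use Q = 320 at tier-2 price)
TC(tier 1 (EOQ₁), Q≈104.9) = £1,030,600.17
TC(tier 2, Q≈320.0) = £1,029,207.57
Minimum at tier 2: £1,029,207.57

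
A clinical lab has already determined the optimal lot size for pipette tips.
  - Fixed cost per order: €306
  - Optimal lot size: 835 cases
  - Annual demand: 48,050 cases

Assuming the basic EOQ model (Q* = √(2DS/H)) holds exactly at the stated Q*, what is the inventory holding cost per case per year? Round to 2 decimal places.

€42.18

From Q* = √(2DS/H) ⇒ Q*² = 2DS/H.
H = 2DS / Q² = 2 × 48,050 × 306 / 835² = 42.1766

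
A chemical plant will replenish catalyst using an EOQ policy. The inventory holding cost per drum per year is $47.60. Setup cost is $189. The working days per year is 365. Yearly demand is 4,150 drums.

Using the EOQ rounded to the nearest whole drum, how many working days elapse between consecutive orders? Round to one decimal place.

16.0 days

Q* = √(2·D·S / H) = √(2·4,150·189 / 47.6) = √32,955.9 ≈ 181.54 → Q = 182 drums
T = Q/D × 365 days = 182/4,150 × 365 = 16.007 days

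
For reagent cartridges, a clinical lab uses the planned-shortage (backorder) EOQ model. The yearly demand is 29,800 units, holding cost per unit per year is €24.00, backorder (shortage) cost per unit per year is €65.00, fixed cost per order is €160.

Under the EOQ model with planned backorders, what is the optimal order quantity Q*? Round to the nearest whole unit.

738 units

Basic EOQ = √(2·29,800·160/24) = 630.344
Backorder adjustment √((H+b)/b) = √((24+65)/65) = 1.1701
Q* = 630.344 × 1.1701 ≈ 737.59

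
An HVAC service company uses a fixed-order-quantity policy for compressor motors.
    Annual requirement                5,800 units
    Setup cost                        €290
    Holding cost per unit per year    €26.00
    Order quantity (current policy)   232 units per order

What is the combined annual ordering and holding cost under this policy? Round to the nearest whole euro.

€10,266

Orders/yr = 5,800/232 = 25.000; ordering cost = 25.000 × €290 = €7,250.00
Average inventory = 232/2 = 116; holding cost = 116 × €26 = €3,016.00
Total = €7,250.00 + €3,016.00 = €10,266.00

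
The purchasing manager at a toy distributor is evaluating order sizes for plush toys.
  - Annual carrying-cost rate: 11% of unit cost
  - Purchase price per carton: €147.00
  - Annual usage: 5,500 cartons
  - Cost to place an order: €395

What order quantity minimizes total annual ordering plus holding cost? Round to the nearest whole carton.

518 cartons

Carrying cost H = €147 × 11% = €16.1700/carton/yr
EOQ = √(2DS/H) = √(2 × 5,500 × 395 / 16.17)
    = √(268,707.48) ≈ 518.37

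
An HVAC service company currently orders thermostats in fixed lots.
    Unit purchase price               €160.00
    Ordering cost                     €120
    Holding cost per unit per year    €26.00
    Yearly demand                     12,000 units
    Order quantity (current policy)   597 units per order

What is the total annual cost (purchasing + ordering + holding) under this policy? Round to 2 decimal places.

€1,930,173.06

Orders/yr = 12,000/597 = 20.101; ordering cost = 20.101 × €120 = €2,412.06
Average inventory = 597/2 = 298.5; holding cost = 298.5 × €26 = €7,761.00
Purchase cost = D·C = 12,000 × 160 = €1,920,000.00
Total = €2,412.06 + €7,761.00 + €1,920,000.00 = €1,930,173.06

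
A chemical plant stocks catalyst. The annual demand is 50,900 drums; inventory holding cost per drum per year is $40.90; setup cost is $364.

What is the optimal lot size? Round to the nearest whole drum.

2DS/H = 2·50,900·364/40.9 = 905,995.11
EOQ = √905,995.11 ≈ 951.84

952 drums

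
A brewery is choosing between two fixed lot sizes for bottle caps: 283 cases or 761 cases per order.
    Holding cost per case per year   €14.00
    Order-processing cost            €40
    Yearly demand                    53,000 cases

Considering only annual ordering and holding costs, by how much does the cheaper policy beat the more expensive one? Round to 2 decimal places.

€1,359.36

Annual cost at Q: ordering D·S/Q plus holding Q·H/2.
TC(283) = (53,000/283)×40 + (283/2)×14 = €9,472.17
TC(761) = (53,000/761)×40 + (761/2)×14 = €8,112.81
Cheaper: Q = 761.  Difference = €1,359.36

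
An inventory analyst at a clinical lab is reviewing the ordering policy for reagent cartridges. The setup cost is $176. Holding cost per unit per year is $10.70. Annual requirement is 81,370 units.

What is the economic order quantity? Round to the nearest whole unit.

1,636 units

2DS/H = 2·81,370·176/10.7 = 2,676,844.86
EOQ = √2,676,844.86 ≈ 1,636.11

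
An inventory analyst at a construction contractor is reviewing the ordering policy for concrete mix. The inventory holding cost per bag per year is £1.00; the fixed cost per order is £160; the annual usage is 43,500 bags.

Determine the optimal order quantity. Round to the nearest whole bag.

EOQ = √(2DS/H) = √(2 × 43,500 × 160 / 1)
    = √(13,920,000.00) ≈ 3,730.95

3,731 bags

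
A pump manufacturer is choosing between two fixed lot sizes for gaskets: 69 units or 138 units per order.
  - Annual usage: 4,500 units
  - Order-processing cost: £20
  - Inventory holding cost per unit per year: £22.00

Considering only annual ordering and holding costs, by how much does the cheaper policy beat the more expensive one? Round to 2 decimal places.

Annual cost at Q: ordering D·S/Q plus holding Q·H/2.
TC(69) = (4,500/69)×20 + (69/2)×22 = £2,063.35
TC(138) = (4,500/138)×20 + (138/2)×22 = £2,170.17
|ΔTC| = |£2,063.35 − £2,170.17| = £106.83

£106.83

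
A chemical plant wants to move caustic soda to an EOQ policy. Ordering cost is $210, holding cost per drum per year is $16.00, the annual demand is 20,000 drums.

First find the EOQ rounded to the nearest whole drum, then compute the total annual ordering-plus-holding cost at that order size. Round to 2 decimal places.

$11,593.10

2DS/H = 2·20,000·210/16 = 525,000.00
EOQ = √525,000.00 ≈ 724.57 → Q = 725 drums
Orders/yr = 20,000/725 = 27.586; ordering cost = 27.586 × $210 = $5,793.10
Average inventory = 725/2 = 362.5; holding cost = 362.5 × $16 = $5,800.00
Total = $5,793.10 + $5,800.00 = $11,593.10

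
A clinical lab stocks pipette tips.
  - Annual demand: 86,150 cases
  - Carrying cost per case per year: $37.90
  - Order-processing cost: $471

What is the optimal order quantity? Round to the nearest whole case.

1,463 cases

EOQ = √(2DS/H) = √(2 × 86,150 × 471 / 37.9)
    = √(2,141,248.02) ≈ 1,463.30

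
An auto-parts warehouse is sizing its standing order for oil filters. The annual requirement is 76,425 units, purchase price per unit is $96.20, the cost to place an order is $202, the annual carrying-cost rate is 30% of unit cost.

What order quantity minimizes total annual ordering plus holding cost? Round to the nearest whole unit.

1,034 units

H = i·C = 0.3 × $96.2 = $28.8600 per unit-year
EOQ = √(2DS/H) = √(2 × 76,425 × 202 / 28.86)
    = √(1,069,844.07) ≈ 1,034.33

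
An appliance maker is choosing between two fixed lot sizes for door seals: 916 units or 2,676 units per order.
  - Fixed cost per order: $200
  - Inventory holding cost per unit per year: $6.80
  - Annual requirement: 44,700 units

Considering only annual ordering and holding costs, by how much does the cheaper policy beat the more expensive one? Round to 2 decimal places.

TC(Q) = (D/Q)S + (Q/2)H
TC(916) = (44,700/916)×200 + (916/2)×6.8 = $12,874.23
TC(2,676) = (44,700/2,676)×200 + (2,676/2)×6.8 = $12,439.21
Cheaper: Q = 2,676.  Difference = $435.02

$435.02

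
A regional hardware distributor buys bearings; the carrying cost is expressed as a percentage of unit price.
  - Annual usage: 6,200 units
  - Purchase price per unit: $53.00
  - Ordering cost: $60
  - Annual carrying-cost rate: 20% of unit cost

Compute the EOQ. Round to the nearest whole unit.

265 units

H = i·C = 0.2 × $53 = $10.6000 per unit-year
EOQ = √(2DS/H) = √(2 × 6,200 × 60 / 10.6)
    = √(70,188.68) ≈ 264.93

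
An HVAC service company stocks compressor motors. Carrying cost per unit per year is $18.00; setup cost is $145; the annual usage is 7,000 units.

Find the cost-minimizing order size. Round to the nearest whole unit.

336 units

Optimal lot size Q* = (2 × 7,000 × $145 / $18)^½ ≈ 335.82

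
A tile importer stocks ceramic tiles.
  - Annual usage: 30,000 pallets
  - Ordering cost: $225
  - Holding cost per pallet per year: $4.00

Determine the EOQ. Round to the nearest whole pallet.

1,837 pallets

Optimal lot size Q* = (2 × 30,000 × $225 / $4)^½ ≈ 1,837.12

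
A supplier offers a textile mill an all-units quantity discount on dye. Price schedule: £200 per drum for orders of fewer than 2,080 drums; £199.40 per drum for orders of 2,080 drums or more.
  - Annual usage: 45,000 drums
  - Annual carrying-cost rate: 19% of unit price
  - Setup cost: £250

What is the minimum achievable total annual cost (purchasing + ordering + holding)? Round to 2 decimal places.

£9,017,810.09

H₁ = 19%×£200 = £38.0000;  H₂ = 19%×£199.40 = £37.8860
EOQ₁ = √(2×45,000×250/38.0000) = 769.48  (< 2,080, feasible at tier 1)
EOQ₂ = √(2×45,000×250/37.8860) = 770.64  (< 2,080 → use Q = 2,080 at tier-2 price)
TC(tier 1 (EOQ₁), Q≈769.5) = £9,029,240.38
TC(tier 2, Q≈2,080.0) = £9,017,810.09
Minimum at tier 2: £9,017,810.09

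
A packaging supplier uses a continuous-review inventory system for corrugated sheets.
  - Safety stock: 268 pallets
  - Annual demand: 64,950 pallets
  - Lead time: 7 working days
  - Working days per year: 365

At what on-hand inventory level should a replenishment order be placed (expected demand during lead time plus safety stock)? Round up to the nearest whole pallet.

Daily demand d = 64,950 / 365 = 177.945 pallets/day
Demand during lead time = 177.945 × 7 = 1,245.62
Reorder point = 1,245.62 + 268 = 1,513.62 → round up

1,514 pallets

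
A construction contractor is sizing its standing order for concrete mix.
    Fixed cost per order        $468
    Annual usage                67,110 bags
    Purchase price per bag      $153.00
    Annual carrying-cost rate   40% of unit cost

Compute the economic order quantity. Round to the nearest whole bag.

1,013 bags

Holding cost per bag per year: H = 40% × $153 = $61.2000
Optimal lot size Q* = (2 × 67,110 × $468 / $61.2)^½ ≈ 1,013.11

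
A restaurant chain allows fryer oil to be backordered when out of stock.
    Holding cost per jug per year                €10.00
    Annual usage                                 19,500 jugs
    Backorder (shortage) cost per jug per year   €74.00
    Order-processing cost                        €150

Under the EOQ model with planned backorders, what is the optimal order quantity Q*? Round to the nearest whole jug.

815 jugs

Basic EOQ = √(2·19,500·150/10) = 764.853
Backorder adjustment √((H+b)/b) = √((10+74)/74) = 1.0654
Q* = 764.853 × 1.0654 ≈ 814.90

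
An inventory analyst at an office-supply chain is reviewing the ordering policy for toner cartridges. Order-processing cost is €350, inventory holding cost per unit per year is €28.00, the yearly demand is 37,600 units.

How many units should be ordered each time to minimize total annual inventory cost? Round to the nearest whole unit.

2DS/H = 2·37,600·350/28 = 940,000.00
EOQ = √940,000.00 ≈ 969.54

970 units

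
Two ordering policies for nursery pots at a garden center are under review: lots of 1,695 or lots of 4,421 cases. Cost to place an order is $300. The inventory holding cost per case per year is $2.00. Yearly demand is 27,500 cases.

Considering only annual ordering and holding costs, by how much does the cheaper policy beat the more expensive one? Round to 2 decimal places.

$275.16

Annual cost at Q: ordering D·S/Q plus holding Q·H/2.
TC(1,695) = (27,500/1,695)×300 + (1,695/2)×2 = $6,562.26
TC(4,421) = (27,500/4,421)×300 + (4,421/2)×2 = $6,287.09
Cheaper: Q = 4,421.  Difference = $275.16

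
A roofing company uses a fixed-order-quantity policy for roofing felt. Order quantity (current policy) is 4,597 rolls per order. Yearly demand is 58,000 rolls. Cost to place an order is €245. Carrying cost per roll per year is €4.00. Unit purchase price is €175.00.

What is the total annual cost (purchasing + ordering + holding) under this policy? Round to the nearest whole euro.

€10,162,285

Annual ordering cost = (D/Q)·S = (58,000/4,597) × 245 = €3,091.15
Annual holding cost  = (Q/2)·H = (4,597/2) × 4 = €9,194.00
Purchase cost = D·C = 58,000 × 175 = €10,150,000.00
Total = €3,091.15 + €9,194.00 + €10,150,000.00 = €10,162,285.15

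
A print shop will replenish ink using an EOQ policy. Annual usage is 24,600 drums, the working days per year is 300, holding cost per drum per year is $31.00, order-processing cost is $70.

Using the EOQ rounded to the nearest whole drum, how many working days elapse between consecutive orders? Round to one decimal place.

4.1 days

Optimal lot size Q* = (2 × 24,600 × $70 / $31)^½ ≈ 333.31 → Q = 333 drums
Days between orders = 300 / (D/Q) = 300 / 73.874 ≈ 4.061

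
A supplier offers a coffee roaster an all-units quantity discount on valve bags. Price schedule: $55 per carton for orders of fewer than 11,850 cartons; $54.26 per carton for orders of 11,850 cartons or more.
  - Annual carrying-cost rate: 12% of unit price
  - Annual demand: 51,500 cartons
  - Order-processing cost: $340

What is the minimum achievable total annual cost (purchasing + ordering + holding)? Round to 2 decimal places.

$2,834,446.50

H₁ = 12%×$55 = $6.6000;  H₂ = 12%×$54.26 = $6.5112
EOQ₁ = √(2×51,500×340/6.6000) = 2,303.49  (< 11,850, feasible at tier 1)
EOQ₂ = √(2×51,500×340/6.5112) = 2,319.14  (< 11,850 → use Q = 11,850 at tier-2 price)
TC(tier 1 (EOQ₁), Q≈2,303.5) = $2,847,703.03
TC(tier 2, Q≈11,850.0) = $2,834,446.50
Minimum at tier 2: $2,834,446.50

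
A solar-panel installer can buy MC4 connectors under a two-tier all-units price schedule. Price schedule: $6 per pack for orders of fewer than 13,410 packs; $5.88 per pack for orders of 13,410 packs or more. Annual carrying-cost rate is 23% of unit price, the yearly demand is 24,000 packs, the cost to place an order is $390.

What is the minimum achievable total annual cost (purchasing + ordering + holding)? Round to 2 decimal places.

H₁ = 23%×$6 = $1.3800;  H₂ = 23%×$5.88 = $1.3524
EOQ₁ = √(2×24,000×390/1.3800) = 3,683.10  (< 13,410, feasible at tier 1)
EOQ₂ = √(2×24,000×390/1.3524) = 3,720.49  (< 13,410 → use Q = 13,410 at tier-2 price)
TC(tier 1 (EOQ₁), Q≈3,683.1) = $149,082.68
TC(tier 2, Q≈13,410.0) = $150,885.83
Minimum at tier 1 (EOQ₁): $149,082.68

$149,082.68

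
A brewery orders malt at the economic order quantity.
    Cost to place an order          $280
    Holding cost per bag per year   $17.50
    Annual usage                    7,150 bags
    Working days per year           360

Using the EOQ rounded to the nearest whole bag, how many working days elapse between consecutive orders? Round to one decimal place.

EOQ = √(2DS/H) = √(2 × 7,150 × 280 / 17.5)
    = √(228,800.00) ≈ 478.33 → Q = 478 bags
Cycle time = (working days × Q)/D = (360 × 478) / 7,150 = 24.067 days

24.1 days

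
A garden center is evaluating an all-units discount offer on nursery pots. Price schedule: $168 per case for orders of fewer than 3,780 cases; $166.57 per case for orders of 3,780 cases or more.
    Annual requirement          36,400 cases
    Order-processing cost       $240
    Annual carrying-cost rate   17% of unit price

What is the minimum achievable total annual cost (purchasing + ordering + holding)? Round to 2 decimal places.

$6,118,978.05

H₁ = 17%×$168 = $28.5600;  H₂ = 17%×$166.57 = $28.3169
EOQ₁ = √(2×36,400×240/28.5600) = 782.15  (< 3,780, feasible at tier 1)
EOQ₂ = √(2×36,400×240/28.3169) = 785.50  (< 3,780 → use Q = 3,780 at tier-2 price)
TC(tier 1 (EOQ₁), Q≈782.2) = $6,137,538.32
TC(tier 2, Q≈3,780.0) = $6,118,978.05
Minimum at tier 2: $6,118,978.05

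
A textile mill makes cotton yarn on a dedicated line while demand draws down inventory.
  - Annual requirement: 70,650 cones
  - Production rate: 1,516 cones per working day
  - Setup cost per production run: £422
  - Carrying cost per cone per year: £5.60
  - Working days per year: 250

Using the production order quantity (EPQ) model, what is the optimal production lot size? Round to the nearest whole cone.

Daily demand d = 70,650/250 = 282.600; p = 1516; 1 − d/p = 0.81359
EPQ = √(2DS / (H(1 − d/p)))
    = √(2 × 70,650 × 422 / (5.6 × 0.81359)) ≈ 3,617.69

3,618 cones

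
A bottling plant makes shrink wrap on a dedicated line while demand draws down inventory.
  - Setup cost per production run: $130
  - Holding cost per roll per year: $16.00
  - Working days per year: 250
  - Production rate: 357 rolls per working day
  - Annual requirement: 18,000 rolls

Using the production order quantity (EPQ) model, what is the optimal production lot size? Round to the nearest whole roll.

Daily demand d = 18,000/250 = 72.000; p = 357; 1 − d/p = 0.79832
EPQ = √(2DS / (H(1 − d/p)))
    = √(2 × 18,000 × 130 / (16 × 0.79832)) ≈ 605.31

605 rolls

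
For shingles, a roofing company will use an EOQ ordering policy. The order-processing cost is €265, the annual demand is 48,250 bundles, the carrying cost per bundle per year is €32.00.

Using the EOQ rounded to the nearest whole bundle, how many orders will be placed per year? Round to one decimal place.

Q* = √(2·D·S / H) = √(2·48,250·265 / 32) = √799,140.6 ≈ 893.95 → Q = 894
Orders per year = D/Q = 48,250 / 894 = 53.971

54.0 orders per year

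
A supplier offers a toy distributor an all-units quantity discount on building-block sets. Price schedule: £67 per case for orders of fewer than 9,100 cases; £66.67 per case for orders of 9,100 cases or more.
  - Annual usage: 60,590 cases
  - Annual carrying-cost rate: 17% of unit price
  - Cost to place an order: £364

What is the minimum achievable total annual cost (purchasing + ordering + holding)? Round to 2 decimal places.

£4,081,944.45

H₁ = 17%×£67 = £11.3900;  H₂ = 17%×£66.67 = £11.3339
EOQ₁ = √(2×60,590×364/11.3900) = 1,967.91  (< 9,100, feasible at tier 1)
EOQ₂ = √(2×60,590×364/11.3339) = 1,972.77  (< 9,100 → use Q = 9,100 at tier-2 price)
TC(tier 1 (EOQ₁), Q≈1,967.9) = £4,081,944.45
TC(tier 2, Q≈9,100.0) = £4,093,528.15
Minimum at tier 1 (EOQ₁): £4,081,944.45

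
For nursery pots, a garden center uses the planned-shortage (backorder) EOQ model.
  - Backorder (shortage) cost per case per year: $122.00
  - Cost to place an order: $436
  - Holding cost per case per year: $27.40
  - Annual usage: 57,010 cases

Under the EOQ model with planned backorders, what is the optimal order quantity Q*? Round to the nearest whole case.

Q* = √(2DS/H) · √((H + b)/b)
   = √(2 × 57,010 × 436 / 27.4) · √((27.4 + 122) / 122)
   = 1,346.972 × 1.1066 ≈ 1,490.58

1,491 cases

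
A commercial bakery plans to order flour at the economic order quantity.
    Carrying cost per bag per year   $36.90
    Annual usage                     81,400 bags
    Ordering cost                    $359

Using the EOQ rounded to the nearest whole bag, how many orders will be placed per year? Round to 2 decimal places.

Q* = √(2·D·S / H) = √(2·81,400·359 / 36.9) = √1,583,880.8 ≈ 1,258.52 → Q = 1,259
Orders per year = D/Q = 81,400 / 1,259 = 64.654

64.65 orders per year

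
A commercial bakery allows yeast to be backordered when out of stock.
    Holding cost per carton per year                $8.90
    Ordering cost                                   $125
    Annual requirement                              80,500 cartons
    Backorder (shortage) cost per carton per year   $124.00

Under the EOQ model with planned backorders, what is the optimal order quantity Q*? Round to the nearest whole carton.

1,557 cartons

Q* = √(2DS/H) · √((H + b)/b)
   = √(2 × 80,500 × 125 / 8.9) · √((8.9 + 124) / 124)
   = 1,503.741 × 1.0353 ≈ 1,556.77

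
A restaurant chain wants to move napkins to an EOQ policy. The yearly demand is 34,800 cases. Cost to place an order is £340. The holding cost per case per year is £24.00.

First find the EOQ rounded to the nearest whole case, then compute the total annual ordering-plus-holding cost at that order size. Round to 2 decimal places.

2DS/H = 2·34,800·340/24 = 986,000.00
EOQ = √986,000.00 ≈ 992.98 → Q = 993 cases
Annual ordering cost = (D/Q)·S = (34,800/993) × 340 = £11,915.41
Annual holding cost  = (Q/2)·H = (993/2) × 24 = £11,916.00
Total = £11,915.41 + £11,916.00 = £23,831.41

£23,831.41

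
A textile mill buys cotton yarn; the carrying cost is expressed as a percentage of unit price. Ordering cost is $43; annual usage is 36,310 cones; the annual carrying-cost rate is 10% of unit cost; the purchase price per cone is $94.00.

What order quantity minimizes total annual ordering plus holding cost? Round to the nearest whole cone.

Carrying cost H = $94 × 10% = $9.4000/cone/yr
Q* = √(2·D·S / H) = √(2·36,310·43 / 9.4) = √332,197.9 ≈ 576.37

576 cones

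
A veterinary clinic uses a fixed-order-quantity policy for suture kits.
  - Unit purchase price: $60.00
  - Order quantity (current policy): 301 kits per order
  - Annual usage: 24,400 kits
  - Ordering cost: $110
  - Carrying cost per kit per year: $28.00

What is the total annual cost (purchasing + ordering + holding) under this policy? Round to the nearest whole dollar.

$1,477,131

Annual ordering cost = (D/Q)·S = (24,400/301) × 110 = $8,916.94
Annual holding cost  = (Q/2)·H = (301/2) × 28 = $4,214.00
Purchase cost = D·C = 24,400 × 60 = $1,464,000.00
Total = $8,916.94 + $4,214.00 + $1,464,000.00 = $1,477,130.94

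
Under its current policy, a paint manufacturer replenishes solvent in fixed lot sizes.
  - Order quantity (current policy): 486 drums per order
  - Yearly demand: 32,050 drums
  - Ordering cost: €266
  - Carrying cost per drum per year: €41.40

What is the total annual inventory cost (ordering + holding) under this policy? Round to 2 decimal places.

€27,601.97

Ordering: D/Q × S = 32,050/486 × €266 = €17,541.77
Holding:  Q/2 × H = 486/2 × €41.4 = €10,060.20
Total = €17,541.77 + €10,060.20 = €27,601.97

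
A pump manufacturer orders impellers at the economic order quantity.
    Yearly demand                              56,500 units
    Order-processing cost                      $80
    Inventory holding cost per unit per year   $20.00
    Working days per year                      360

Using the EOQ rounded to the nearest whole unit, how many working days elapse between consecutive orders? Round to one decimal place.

4.3 days

2DS/H = 2·56,500·80/20 = 452,000.00
EOQ = √452,000.00 ≈ 672.31 → Q = 672 units
T = Q/D × 360 days = 672/56,500 × 360 = 4.282 days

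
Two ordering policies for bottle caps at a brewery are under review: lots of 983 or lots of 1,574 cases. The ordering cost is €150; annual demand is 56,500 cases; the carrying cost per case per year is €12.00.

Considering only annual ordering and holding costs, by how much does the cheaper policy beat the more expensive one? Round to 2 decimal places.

For each Q, cost = (D/Q)·S + (Q/2)·H.
TC(983) = (56,500/983)×150 + (983/2)×12 = €14,519.57
TC(1,574) = (56,500/1,574)×150 + (1,574/2)×12 = €14,828.37
|ΔTC| = |€14,519.57 − €14,828.37| = €308.80

€308.80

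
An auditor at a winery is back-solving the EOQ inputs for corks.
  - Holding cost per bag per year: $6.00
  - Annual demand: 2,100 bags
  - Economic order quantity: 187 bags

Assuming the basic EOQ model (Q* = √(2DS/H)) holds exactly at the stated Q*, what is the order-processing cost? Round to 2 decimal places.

$49.96

Since Q* = (2DS/H)^½, squaring gives Q*²·H = 2DS.
S = Q²H / (2D) = 187² × 6 / (2 × 2,100) = 49.9557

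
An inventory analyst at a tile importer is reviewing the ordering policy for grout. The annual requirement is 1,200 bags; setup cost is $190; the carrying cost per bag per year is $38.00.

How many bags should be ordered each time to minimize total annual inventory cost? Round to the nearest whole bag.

110 bags

2DS/H = 2·1,200·190/38 = 12,000.00
EOQ = √12,000.00 ≈ 109.54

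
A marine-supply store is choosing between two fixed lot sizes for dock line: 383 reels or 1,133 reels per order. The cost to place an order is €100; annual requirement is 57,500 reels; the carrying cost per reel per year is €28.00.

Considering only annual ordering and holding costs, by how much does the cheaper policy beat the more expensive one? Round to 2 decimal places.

€561.97

TC(Q) = (D/Q)S + (Q/2)H
TC(383) = (57,500/383)×100 + (383/2)×28 = €20,375.05
TC(1,133) = (57,500/1,133)×100 + (1,133/2)×28 = €20,937.02
Lots of 383 are cheaper by €561.97.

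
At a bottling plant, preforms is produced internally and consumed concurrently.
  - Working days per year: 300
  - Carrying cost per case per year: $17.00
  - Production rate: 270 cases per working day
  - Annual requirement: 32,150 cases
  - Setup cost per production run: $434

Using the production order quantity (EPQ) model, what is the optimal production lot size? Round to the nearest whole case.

1,650 cases

d = 32,150/300 = 107.1667 cases/day;  effective holding cost H(1 − d/p) = 17·(1 − 107.1667/270) = 10.25247
Q* = √(2DS / H_eff) = √(2·32,150·434 / 10.25247) ≈ 1,649.82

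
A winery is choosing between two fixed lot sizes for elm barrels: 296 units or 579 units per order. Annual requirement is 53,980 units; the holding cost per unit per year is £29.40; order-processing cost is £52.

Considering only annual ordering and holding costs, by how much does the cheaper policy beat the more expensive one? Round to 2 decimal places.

For each Q, cost = (D/Q)·S + (Q/2)·H.
TC(296) = (53,980/296)×52 + (296/2)×29.4 = £13,834.17
TC(579) = (53,980/579)×52 + (579/2)×29.4 = £13,359.24
Cheaper: Q = 579.  Difference = £474.93

£474.93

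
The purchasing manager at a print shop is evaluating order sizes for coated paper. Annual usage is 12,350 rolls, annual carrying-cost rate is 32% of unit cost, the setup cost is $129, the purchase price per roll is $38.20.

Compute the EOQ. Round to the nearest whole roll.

511 rolls

Carrying cost H = $38.2 × 32% = $12.2240/roll/yr
EOQ = √(2DS/H) = √(2 × 12,350 × 129 / 12.224)
    = √(260,659.36) ≈ 510.55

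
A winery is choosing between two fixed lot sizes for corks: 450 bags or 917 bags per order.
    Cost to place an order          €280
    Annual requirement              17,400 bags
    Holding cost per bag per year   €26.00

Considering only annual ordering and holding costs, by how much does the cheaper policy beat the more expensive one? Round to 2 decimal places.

TC(Q) = (D/Q)S + (Q/2)H
TC(450) = (17,400/450)×280 + (450/2)×26 = €16,676.67
TC(917) = (17,400/917)×280 + (917/2)×26 = €17,233.98
|ΔTC| = |€16,676.67 − €17,233.98| = €557.31

€557.31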